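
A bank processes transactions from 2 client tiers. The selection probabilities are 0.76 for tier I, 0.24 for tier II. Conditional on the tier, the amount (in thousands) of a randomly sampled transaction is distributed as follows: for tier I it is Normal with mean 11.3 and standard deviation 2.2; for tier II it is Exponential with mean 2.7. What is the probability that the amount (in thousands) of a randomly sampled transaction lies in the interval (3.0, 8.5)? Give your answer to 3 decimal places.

0.146

Conditional on each tier, P(3.0 < X < 8.5): I: 0.101477; II: 0.286261.
By total probability, P(3.0 < X < 8.5) = 0.76·0.101477 + 0.24·0.286261 = 0.145825.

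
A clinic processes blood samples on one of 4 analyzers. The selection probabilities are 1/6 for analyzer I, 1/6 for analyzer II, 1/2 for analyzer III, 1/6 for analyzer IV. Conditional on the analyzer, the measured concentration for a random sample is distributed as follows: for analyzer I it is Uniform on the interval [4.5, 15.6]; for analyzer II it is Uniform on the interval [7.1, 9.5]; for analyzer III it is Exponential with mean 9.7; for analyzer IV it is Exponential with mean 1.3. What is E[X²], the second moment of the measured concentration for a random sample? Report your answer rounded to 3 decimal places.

For each component E[X²] = Var + (mean)², giving I: 111.27; II: 69.37; III: 188.18; IV: 3.38.
Overall E[X²] = 0.166667·111.27 + 0.166667·69.37 + 0.5·188.18 + 0.166667·3.38 = 124.76.

124.760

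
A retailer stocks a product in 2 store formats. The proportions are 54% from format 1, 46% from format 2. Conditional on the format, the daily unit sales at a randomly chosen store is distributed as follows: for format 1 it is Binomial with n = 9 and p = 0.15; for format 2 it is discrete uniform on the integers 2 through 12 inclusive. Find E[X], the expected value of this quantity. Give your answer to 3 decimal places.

Component means — 1: 1.35; 2: 7.
E[X] = 0.54·1.35 + 0.46·7 = 3.949.

3.949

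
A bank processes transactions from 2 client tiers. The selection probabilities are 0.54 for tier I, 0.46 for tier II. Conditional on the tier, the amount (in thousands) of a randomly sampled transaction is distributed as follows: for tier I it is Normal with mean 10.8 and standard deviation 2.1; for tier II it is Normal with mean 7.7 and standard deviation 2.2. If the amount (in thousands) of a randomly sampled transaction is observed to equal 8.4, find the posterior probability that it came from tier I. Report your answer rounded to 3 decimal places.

Likelihoods f(8.4 | ·): I: 0.0988712; II: 0.172387.
Posterior ∝ prior × likelihood. Numerator for I: 0.54·0.0988712 = 0.0533905.
Normalizing constant: 0.54·0.0988712 + 0.46·0.172387 = 0.132688.
P(I | observation) = 0.0533905 / 0.132688 = 0.402375.

0.402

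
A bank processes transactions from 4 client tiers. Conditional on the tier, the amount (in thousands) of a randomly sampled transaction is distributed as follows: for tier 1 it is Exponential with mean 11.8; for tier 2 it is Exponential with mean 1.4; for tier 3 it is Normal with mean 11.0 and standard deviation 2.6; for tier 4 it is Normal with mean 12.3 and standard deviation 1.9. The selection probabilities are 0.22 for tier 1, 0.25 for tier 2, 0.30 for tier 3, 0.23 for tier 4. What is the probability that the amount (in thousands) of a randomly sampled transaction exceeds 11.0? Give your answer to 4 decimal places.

0.4099

Conditional on each tier, P(X > 11.0): 1: 0.393685; 2: 0.000386978; 3: 0.5; 4: 0.753079.
By total probability, P(X > 11.0) = 0.22·0.393685 + 0.25·0.000386978 + 0.3·0.5 + 0.23·0.753079 = 0.409916.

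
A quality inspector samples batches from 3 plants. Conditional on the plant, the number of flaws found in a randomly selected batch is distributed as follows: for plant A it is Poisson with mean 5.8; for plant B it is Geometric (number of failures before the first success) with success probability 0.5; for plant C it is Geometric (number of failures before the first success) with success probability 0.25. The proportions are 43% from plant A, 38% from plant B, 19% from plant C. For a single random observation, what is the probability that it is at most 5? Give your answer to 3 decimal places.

0.736

Conditional on each plant, P(X ≤ 5): A: 0.478315; B: 0.984375; C: 0.822021.
By total probability, P(X ≤ 5) = 0.43·0.478315 + 0.38·0.984375 + 0.19·0.822021 = 0.735922.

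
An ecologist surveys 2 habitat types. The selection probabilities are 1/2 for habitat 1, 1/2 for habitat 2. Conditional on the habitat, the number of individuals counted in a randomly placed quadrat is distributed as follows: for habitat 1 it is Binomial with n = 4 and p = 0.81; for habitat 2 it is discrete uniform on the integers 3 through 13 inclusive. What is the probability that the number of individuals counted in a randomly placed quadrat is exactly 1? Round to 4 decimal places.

Conditional on each habitat, P(X = 1): 1: 0.0222232; 2: 0.
By total probability, P(X = 1) = 0.5·0.0222232 + 0.5·0 = 0.0111116.

0.0111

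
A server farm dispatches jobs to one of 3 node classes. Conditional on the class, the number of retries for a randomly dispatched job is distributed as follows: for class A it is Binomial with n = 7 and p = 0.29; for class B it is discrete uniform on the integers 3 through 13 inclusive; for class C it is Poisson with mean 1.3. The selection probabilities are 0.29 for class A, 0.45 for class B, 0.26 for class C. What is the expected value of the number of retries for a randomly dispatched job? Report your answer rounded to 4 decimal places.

Component means — A: 2.03; B: 8; C: 1.3.
E[X] = 0.29·2.03 + 0.45·8 + 0.26·1.3 = 4.5267.

4.5267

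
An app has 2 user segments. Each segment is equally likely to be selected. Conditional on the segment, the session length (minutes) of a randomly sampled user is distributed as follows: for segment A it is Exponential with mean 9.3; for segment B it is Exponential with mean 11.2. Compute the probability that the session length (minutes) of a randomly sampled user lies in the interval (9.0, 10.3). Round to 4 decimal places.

Conditional on each segment, P(9.0 < X < 10.3): A: 0.049565; B: 0.0490657.
By total probability, P(9.0 < X < 10.3) = 0.5·0.049565 + 0.5·0.0490657 = 0.0493153.

0.0493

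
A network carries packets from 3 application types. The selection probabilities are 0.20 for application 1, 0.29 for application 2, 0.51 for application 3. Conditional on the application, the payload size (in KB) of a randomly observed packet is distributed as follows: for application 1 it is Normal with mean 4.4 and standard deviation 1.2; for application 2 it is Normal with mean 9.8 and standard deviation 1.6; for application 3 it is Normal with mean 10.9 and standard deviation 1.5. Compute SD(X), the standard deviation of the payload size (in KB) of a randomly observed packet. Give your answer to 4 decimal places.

2.8910

Per component, 1: μ=4.4, E[X²]=20.8; 2: μ=9.8, E[X²]=98.6; 3: μ=10.9, E[X²]=121.06.
E[X] = 0.2·4.4 + 0.29·9.8 + 0.51·10.9 = 9.281.
E[X²] = 0.2·20.8 + 0.29·98.6 + 0.51·121.06 = 94.4946.
Var(X) = E[X²] − (E[X])² = 94.4946 − 86.137 = 8.35764.
SD(X) = √8.35764 = 2.89096.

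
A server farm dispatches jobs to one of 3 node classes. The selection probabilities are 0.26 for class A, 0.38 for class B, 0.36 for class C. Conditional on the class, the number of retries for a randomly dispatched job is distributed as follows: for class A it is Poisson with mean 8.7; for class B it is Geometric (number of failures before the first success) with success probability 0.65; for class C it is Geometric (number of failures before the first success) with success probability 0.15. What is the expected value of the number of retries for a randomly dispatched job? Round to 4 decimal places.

Component means — A: 8.7; B: 0.538462; C: 5.66667.
E[X] = 0.26·8.7 + 0.38·0.538462 + 0.36·5.66667 = 4.50662.

4.5066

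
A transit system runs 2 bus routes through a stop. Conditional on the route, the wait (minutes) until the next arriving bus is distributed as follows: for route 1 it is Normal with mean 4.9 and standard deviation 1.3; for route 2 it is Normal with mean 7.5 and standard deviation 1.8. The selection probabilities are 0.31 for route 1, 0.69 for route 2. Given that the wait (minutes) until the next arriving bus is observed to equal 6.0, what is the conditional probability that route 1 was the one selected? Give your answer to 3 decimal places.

0.381

Likelihoods f(6.0 | ·): 1: 0.214533; 2: 0.156618.
Posterior ∝ prior × likelihood. Numerator for 1: 0.31·0.214533 = 0.0665053.
Normalizing constant: 0.31·0.214533 + 0.69·0.156618 = 0.174571.
P(1 | observation) = 0.0665053 / 0.174571 = 0.380963.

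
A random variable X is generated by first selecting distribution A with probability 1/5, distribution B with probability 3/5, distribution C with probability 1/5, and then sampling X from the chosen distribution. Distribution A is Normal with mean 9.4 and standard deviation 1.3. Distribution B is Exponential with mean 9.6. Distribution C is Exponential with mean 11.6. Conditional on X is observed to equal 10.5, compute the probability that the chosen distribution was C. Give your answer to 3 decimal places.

Likelihoods f(10.5 | ·): A: 0.214533; B: 0.0348915; C: 0.0348683.
Posterior ∝ prior × likelihood. Numerator for C: 0.2·0.0348683 = 0.00697366.
Normalizing constant: 0.2·0.214533 + 0.6·0.0348915 + 0.2·0.0348683 = 0.0708152.
P(C | observation) = 0.00697366 / 0.0708152 = 0.0984769.

0.098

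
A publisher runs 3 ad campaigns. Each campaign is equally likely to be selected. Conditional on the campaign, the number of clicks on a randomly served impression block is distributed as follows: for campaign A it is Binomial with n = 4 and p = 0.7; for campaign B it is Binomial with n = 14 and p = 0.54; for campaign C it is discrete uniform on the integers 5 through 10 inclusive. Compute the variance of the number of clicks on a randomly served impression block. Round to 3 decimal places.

7.384

Per component, A: μ=2.8, E[X²]=8.68; B: μ=7.56, E[X²]=60.6312; C: μ=7.5, E[X²]=59.1667.
E[X] = 0.333333·2.8 + 0.333333·7.56 + 0.333333·7.5 = 5.95333.
E[X²] = 0.333333·8.68 + 0.333333·60.6312 + 0.333333·59.1667 = 42.826.
Var(X) = E[X²] − (E[X])² = 42.826 − 35.4422 = 7.38378.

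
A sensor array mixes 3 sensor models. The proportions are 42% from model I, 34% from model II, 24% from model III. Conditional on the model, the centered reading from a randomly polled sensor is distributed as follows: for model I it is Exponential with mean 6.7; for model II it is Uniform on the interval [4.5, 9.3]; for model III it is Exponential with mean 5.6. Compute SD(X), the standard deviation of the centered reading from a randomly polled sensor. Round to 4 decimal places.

Per component, I: μ=6.7, E[X²]=89.78; II: μ=6.9, E[X²]=49.53; III: μ=5.6, E[X²]=62.72.
E[X] = 0.42·6.7 + 0.34·6.9 + 0.24·5.6 = 6.504.
E[X²] = 0.42·89.78 + 0.34·49.53 + 0.24·62.72 = 69.6006.
Var(X) = E[X²] − (E[X])² = 69.6006 − 42.302 = 27.2986.
SD(X) = √27.2986 = 5.2248.

5.2248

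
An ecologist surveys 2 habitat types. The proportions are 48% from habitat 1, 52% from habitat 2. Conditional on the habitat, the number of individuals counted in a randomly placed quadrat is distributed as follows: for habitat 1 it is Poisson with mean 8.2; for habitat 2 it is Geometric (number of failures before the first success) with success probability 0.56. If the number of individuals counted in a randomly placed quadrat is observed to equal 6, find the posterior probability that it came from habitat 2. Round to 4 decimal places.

Likelihoods P(X=6 | ·): 1: 0.115967; 2: 0.00406354.
Posterior ∝ prior × likelihood. Numerator for 2: 0.52·0.00406354 = 0.00211304.
Normalizing constant: 0.48·0.115967 + 0.52·0.00406354 = 0.0577774.
P(2 | observation) = 0.00211304 / 0.0577774 = 0.0365721.

0.0366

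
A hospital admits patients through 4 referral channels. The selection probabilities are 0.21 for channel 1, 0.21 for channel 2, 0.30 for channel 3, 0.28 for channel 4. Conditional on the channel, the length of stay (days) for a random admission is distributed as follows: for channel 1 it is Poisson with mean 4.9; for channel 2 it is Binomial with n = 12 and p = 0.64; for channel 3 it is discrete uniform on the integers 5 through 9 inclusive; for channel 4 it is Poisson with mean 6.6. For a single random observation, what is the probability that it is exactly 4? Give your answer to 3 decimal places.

Conditional on each channel, P(X = 4): 1: 0.178867; 2: 0.0234285; 3: 0; 4: 0.107553.
By total probability, P(X = 4) = 0.21·0.178867 + 0.21·0.0234285 + 0.3·0 + 0.28·0.107553 = 0.0725968.

0.073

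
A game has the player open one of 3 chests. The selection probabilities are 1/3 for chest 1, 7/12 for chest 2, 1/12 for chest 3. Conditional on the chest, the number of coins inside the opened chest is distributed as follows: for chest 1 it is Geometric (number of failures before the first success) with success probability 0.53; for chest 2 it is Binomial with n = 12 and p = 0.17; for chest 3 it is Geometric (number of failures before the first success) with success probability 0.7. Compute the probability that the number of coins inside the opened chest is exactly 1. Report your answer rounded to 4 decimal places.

0.2538

Conditional on each chest, P(X = 1): 1: 0.2491; 2: 0.262718; 3: 0.21.
By total probability, P(X = 1) = 0.333333·0.2491 + 0.583333·0.262718 + 0.0833333·0.21 = 0.253785.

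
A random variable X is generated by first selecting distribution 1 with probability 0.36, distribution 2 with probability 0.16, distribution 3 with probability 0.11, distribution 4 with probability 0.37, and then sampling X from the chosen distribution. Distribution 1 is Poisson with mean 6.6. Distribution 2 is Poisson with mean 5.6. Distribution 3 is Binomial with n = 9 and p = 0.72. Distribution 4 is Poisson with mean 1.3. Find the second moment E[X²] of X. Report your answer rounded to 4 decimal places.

For each component E[X²] = Var + (mean)², giving 1: 50.16; 2: 36.96; 3: 43.8048; 4: 2.99.
Overall E[X²] = 0.36·50.16 + 0.16·36.96 + 0.11·43.8048 + 0.37·2.99 = 29.896.

29.8960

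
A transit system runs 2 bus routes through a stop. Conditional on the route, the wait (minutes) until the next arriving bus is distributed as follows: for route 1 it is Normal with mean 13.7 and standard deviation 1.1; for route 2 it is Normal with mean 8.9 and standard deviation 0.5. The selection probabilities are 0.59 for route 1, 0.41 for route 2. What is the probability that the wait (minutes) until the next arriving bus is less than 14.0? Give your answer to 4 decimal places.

0.7684

Conditional on each route, P(X < 14.0): 1: 0.607469; 2: 1.
By total probability, P(X < 14.0) = 0.59·0.607469 + 0.41·1 = 0.768406.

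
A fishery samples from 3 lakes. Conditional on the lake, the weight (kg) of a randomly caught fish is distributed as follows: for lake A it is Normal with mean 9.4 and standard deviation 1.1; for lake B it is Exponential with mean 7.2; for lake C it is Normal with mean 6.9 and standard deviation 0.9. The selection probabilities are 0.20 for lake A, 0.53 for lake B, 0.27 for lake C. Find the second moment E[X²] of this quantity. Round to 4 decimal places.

85.9378

For each component E[X²] = Var + (mean)², giving A: 89.57; B: 103.68; C: 48.42.
Overall E[X²] = 0.2·89.57 + 0.53·103.68 + 0.27·48.42 = 85.9378.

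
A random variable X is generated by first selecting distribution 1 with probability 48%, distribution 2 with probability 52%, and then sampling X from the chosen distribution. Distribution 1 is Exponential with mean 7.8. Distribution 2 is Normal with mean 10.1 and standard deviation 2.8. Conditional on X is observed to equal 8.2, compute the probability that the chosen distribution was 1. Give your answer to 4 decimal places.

0.2676

Likelihoods f(8.2 | ·): 1: 0.0448063; 2: 0.113179.
Posterior ∝ prior × likelihood. Numerator for 1: 0.48·0.0448063 = 0.021507.
Normalizing constant: 0.48·0.0448063 + 0.52·0.113179 = 0.0803599.
P(1 | observation) = 0.021507 / 0.0803599 = 0.267634.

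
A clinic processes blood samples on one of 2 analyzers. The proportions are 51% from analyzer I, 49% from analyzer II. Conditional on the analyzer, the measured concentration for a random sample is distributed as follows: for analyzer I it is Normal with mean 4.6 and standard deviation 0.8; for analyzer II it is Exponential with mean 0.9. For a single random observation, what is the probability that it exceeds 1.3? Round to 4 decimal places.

0.6256

Conditional on each analyzer, P(X > 1.3): I: 0.999981; II: 0.235877.
By total probability, P(X > 1.3) = 0.51·0.999981 + 0.49·0.235877 = 0.62557.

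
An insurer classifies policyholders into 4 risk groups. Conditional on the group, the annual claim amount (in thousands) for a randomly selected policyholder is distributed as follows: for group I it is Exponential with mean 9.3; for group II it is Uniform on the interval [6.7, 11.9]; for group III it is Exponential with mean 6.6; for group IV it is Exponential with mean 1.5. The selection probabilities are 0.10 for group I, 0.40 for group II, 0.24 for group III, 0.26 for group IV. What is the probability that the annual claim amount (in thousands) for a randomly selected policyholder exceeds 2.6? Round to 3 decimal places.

0.683

Conditional on each group, P(X > 2.6): I: 0.756109; II: 1; III: 0.674395; IV: 0.176694.
By total probability, P(X > 2.6) = 0.1·0.756109 + 0.4·1 + 0.24·0.674395 + 0.26·0.176694 = 0.683406.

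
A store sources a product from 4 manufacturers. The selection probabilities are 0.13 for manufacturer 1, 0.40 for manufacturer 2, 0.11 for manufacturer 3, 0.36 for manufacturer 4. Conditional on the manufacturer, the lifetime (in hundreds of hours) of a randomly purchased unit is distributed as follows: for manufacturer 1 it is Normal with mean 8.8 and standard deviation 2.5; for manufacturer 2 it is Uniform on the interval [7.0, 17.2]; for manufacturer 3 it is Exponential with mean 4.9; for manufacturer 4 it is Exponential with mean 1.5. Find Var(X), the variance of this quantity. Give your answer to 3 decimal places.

29.928

Per component, 1: μ=8.8, E[X²]=83.69; 2: μ=12.1, E[X²]=155.08; 3: μ=4.9, E[X²]=48.02; 4: μ=1.5, E[X²]=4.5.
E[X] = 0.13·8.8 + 0.4·12.1 + 0.11·4.9 + 0.36·1.5 = 7.063.
E[X²] = 0.13·83.69 + 0.4·155.08 + 0.11·48.02 + 0.36·4.5 = 79.8139.
Var(X) = E[X²] − (E[X])² = 79.8139 − 49.886 = 29.9279.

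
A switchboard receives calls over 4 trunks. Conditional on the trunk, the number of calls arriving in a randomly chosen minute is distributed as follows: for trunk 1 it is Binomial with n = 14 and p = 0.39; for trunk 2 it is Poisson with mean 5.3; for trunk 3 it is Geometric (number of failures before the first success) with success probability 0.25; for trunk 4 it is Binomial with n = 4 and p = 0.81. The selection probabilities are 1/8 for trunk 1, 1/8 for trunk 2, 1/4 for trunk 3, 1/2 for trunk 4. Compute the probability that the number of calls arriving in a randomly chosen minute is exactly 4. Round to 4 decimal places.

Conditional on each trunk, P(X = 4): 1: 0.165193; 2: 0.164109; 3: 0.0791016; 4: 0.430467.
By total probability, P(X = 4) = 0.125·0.165193 + 0.125·0.164109 + 0.25·0.0791016 + 0.5·0.430467 = 0.276172.

0.2762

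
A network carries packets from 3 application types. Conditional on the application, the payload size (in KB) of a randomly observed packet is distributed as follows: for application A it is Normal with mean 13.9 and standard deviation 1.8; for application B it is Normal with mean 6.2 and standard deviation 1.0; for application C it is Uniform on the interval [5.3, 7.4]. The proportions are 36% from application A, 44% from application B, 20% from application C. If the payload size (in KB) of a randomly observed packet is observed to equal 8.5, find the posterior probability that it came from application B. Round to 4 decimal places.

Likelihoods f(8.5 | ·): A: 0.00246214; B: 0.028327; C: 0.
Posterior ∝ prior × likelihood. Numerator for B: 0.44·0.028327 = 0.0124639.
Normalizing constant: 0.36·0.00246214 + 0.44·0.028327 + 0.2·0 = 0.0133503.
P(B | observation) = 0.0124639 / 0.0133503 = 0.933607.

0.9336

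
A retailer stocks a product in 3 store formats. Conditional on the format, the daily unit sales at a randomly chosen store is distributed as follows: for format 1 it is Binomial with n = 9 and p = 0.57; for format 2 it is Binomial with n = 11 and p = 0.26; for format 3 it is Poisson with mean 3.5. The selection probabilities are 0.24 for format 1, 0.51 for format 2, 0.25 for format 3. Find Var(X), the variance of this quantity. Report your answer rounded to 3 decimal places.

Per component, 1: μ=5.13, E[X²]=28.5228; 2: μ=2.86, E[X²]=10.296; 3: μ=3.5, E[X²]=15.75.
E[X] = 0.24·5.13 + 0.51·2.86 + 0.25·3.5 = 3.5648.
E[X²] = 0.24·28.5228 + 0.51·10.296 + 0.25·15.75 = 16.0339.
Var(X) = E[X²] − (E[X])² = 16.0339 − 12.7078 = 3.32613.

3.326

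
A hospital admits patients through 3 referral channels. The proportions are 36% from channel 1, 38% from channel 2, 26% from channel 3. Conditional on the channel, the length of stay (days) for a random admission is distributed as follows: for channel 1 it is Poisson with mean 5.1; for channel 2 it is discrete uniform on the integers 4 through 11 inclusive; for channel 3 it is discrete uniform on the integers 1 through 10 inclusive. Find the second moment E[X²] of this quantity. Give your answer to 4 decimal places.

44.5796

For each component E[X²] = Var + (mean)², giving 1: 31.11; 2: 61.5; 3: 38.5.
Overall E[X²] = 0.36·31.11 + 0.38·61.5 + 0.26·38.5 = 44.5796.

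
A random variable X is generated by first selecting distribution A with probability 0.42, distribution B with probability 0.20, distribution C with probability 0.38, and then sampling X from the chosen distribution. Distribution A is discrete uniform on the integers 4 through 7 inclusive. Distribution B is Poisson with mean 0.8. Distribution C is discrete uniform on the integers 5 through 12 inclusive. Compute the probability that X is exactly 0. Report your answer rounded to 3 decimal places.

0.090

Conditional on each component, P(X = 0): A: 0; B: 0.449329; C: 0.
By total probability, P(X = 0) = 0.42·0 + 0.2·0.449329 + 0.38·0 = 0.0898658.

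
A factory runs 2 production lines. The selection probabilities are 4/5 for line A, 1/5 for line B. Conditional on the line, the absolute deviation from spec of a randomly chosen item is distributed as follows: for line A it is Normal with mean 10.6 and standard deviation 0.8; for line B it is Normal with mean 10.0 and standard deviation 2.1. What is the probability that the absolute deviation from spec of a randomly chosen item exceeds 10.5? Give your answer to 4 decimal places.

0.5210

Conditional on each line, P(X > 10.5): A: 0.549738; B: 0.405904.
By total probability, P(X > 10.5) = 0.8·0.549738 + 0.2·0.405904 = 0.520971.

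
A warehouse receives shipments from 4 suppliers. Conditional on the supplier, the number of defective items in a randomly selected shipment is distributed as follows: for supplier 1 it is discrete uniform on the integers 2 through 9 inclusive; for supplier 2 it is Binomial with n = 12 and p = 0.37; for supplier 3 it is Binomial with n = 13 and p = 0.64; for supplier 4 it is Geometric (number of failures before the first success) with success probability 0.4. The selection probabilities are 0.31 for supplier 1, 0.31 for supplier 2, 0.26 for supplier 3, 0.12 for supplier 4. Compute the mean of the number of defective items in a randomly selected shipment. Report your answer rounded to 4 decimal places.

Component means — 1: 5.5; 2: 4.44; 3: 8.32; 4: 1.5.
E[X] = 0.31·5.5 + 0.31·4.44 + 0.26·8.32 + 0.12·1.5 = 5.4246.

5.4246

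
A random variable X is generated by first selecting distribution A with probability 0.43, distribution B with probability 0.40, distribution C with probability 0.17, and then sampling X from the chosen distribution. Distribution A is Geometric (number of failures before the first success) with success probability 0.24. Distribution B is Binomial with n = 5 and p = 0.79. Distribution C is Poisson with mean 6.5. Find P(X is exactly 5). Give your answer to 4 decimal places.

0.1740

Conditional on each component, P(X = 5): A: 0.0608526; B: 0.307706; C: 0.145369.
By total probability, P(X = 5) = 0.43·0.0608526 + 0.4·0.307706 + 0.17·0.145369 = 0.173962.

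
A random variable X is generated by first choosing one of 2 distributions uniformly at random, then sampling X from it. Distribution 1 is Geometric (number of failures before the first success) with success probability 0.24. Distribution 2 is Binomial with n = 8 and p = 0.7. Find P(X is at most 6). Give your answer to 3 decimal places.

Conditional on each component, P(X ≤ 6): 1: 0.853548; 2: 0.744702.
By total probability, P(X ≤ 6) = 0.5·0.853548 + 0.5·0.744702 = 0.799125.

0.799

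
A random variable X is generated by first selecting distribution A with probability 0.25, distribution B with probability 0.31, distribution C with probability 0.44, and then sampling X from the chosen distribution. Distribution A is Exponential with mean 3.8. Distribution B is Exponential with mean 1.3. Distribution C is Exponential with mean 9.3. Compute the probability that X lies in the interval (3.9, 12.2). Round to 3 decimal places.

Conditional on each component, P(3.9 < X < 12.2): A: 0.317989; B: 0.0497031; C: 0.388144.
By total probability, P(3.9 < X < 12.2) = 0.25·0.317989 + 0.31·0.0497031 + 0.44·0.388144 = 0.265688.

0.266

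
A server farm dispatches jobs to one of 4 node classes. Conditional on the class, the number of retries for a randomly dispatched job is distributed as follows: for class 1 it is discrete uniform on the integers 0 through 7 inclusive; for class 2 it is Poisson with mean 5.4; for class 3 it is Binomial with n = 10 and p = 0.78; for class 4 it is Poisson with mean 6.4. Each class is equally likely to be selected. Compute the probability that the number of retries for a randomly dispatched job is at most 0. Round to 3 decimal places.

0.033

Conditional on each class, P(X ≤ 0): 1: 0.125; 2: 0.00451658; 3: 2.65599e-07; 4: 0.00166156.
By total probability, P(X ≤ 0) = 0.25·0.125 + 0.25·0.00451658 + 0.25·2.65599e-07 + 0.25·0.00166156 = 0.0327946.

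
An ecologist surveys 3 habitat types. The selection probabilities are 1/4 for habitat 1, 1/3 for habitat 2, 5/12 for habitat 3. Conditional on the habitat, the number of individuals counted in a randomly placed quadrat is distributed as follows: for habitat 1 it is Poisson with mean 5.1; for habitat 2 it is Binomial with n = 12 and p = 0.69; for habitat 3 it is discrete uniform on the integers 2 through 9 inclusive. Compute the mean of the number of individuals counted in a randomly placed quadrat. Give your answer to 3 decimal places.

6.327

Component means — 1: 5.1; 2: 8.28; 3: 5.5.
E[X] = 0.25·5.1 + 0.333333·8.28 + 0.416667·5.5 = 6.32667.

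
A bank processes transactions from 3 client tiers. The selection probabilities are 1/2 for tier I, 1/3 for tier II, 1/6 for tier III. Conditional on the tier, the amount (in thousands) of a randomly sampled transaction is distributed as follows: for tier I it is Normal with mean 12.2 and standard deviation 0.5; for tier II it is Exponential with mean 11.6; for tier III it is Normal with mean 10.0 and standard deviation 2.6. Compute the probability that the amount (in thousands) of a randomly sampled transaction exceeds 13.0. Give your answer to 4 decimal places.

Conditional on each tier, P(X > 13.0): I: 0.0547993; II: 0.326055; III: 0.124282.
By total probability, P(X > 13.0) = 0.5·0.0547993 + 0.333333·0.326055 + 0.166667·0.124282 = 0.156798.

0.1568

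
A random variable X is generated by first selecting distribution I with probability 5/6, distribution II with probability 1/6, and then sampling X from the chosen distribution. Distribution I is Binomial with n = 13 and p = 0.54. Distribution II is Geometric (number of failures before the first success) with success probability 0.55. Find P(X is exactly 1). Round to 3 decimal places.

Conditional on each component, P(X = 1): I: 0.000630131; II: 0.2475.
By total probability, P(X = 1) = 0.833333·0.000630131 + 0.166667·0.2475 = 0.0417751.

0.042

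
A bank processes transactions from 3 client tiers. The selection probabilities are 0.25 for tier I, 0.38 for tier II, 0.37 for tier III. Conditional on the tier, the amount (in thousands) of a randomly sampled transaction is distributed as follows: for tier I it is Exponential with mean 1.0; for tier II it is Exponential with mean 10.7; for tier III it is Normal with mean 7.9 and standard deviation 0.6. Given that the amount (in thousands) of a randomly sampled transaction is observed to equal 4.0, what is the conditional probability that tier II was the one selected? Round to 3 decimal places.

Likelihoods f(4.0 | ·): I: 0.0183156; II: 0.0643077; III: 4.44926e-10.
Posterior ∝ prior × likelihood. Numerator for II: 0.38·0.0643077 = 0.0244369.
Normalizing constant: 0.25·0.0183156 + 0.38·0.0643077 + 0.37·4.44926e-10 = 0.0290158.
P(II | observation) = 0.0244369 / 0.0290158 = 0.842193.

0.842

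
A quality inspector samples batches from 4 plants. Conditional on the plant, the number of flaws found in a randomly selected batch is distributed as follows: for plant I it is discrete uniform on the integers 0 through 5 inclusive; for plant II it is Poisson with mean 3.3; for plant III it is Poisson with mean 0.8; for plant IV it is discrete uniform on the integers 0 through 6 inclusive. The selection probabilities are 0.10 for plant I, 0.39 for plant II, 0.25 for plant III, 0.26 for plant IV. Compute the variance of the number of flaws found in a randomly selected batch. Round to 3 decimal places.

Per component, I: μ=2.5, E[X²]=9.16667; II: μ=3.3, E[X²]=14.19; III: μ=0.8, E[X²]=1.44; IV: μ=3, E[X²]=13.
E[X] = 0.1·2.5 + 0.39·3.3 + 0.25·0.8 + 0.26·3 = 2.517.
E[X²] = 0.1·9.16667 + 0.39·14.19 + 0.25·1.44 + 0.26·13 = 10.1908.
Var(X) = E[X²] − (E[X])² = 10.1908 − 6.33529 = 3.85548.

3.855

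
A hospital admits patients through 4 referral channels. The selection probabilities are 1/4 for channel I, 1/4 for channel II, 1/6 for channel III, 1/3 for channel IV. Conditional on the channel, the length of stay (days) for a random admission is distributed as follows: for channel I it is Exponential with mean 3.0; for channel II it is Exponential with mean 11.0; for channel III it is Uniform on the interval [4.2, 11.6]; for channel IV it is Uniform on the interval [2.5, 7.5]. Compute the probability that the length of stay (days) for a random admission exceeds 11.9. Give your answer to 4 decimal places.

0.0895

Conditional on each channel, P(X > 11.9): I: 0.0189364; II: 0.338979; III: 0; IV: 0.
By total probability, P(X > 11.9) = 0.25·0.0189364 + 0.25·0.338979 + 0.166667·0 + 0.333333·0 = 0.0894788.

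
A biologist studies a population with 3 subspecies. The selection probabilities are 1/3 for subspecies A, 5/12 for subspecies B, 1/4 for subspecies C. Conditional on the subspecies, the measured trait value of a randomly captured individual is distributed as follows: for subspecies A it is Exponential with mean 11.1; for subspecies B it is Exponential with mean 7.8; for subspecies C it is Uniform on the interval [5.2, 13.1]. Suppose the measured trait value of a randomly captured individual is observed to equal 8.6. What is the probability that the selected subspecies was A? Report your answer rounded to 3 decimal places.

Likelihoods f(8.6 | ·): A: 0.0415142; B: 0.0425665; C: 0.126582.
Posterior ∝ prior × likelihood. Numerator for A: 0.333333·0.0415142 = 0.0138381.
Normalizing constant: 0.333333·0.0415142 + 0.416667·0.0425665 + 0.25·0.126582 = 0.0632197.
P(A | observation) = 0.0138381 / 0.0632197 = 0.218889.

0.219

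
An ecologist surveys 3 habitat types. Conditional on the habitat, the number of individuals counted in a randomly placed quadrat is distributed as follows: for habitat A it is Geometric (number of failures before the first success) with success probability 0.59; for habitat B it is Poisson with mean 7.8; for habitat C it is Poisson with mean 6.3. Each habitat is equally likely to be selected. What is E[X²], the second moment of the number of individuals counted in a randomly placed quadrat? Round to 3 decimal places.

38.764

For each component E[X²] = Var + (mean)², giving A: 1.66073; B: 68.64; C: 45.99.
Overall E[X²] = 0.333333·1.66073 + 0.333333·68.64 + 0.333333·45.99 = 38.7636.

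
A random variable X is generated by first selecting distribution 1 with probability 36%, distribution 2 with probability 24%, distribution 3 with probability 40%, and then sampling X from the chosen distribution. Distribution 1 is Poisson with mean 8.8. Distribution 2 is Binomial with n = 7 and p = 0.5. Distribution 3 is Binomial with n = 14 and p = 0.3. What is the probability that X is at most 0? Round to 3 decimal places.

0.005

Conditional on each component, P(X ≤ 0): 1: 0.000150733; 2: 0.0078125; 3: 0.00678223.
By total probability, P(X ≤ 0) = 0.36·0.000150733 + 0.24·0.0078125 + 0.4·0.00678223 = 0.00464216.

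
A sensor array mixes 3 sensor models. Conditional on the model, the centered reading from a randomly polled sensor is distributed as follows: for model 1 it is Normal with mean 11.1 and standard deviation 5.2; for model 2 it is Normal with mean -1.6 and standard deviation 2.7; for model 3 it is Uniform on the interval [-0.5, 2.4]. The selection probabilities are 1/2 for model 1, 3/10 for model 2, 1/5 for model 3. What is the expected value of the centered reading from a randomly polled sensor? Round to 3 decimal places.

Component means — 1: 11.1; 2: -1.6; 3: 0.95.
E[X] = 0.5·11.1 + 0.3·-1.6 + 0.2·0.95 = 5.26.

5.260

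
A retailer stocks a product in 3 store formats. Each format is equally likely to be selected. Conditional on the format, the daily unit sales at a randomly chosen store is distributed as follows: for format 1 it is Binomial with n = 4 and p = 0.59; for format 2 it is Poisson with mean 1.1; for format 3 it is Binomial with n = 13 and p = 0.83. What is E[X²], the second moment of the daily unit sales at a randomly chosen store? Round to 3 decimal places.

42.369

For each component E[X²] = Var + (mean)², giving 1: 6.5372; 2: 2.31; 3: 118.258.
Overall E[X²] = 0.333333·6.5372 + 0.333333·2.31 + 0.333333·118.258 = 42.3685.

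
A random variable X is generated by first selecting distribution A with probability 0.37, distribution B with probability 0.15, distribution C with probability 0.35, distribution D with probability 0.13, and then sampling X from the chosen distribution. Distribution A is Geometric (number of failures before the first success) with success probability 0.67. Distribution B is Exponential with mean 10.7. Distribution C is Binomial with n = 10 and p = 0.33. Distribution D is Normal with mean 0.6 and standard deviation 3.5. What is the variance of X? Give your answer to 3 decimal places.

Per component, A: μ=0.492537, E[X²]=0.977723; B: μ=10.7, E[X²]=228.98; C: μ=3.3, E[X²]=13.101; D: μ=0.6, E[X²]=12.61.
E[X] = 0.37·0.492537 + 0.15·10.7 + 0.35·3.3 + 0.13·0.6 = 3.02024.
E[X²] = 0.37·0.977723 + 0.15·228.98 + 0.35·13.101 + 0.13·12.61 = 40.9334.
Var(X) = E[X²] − (E[X])² = 40.9334 − 9.12184 = 31.8116.

31.812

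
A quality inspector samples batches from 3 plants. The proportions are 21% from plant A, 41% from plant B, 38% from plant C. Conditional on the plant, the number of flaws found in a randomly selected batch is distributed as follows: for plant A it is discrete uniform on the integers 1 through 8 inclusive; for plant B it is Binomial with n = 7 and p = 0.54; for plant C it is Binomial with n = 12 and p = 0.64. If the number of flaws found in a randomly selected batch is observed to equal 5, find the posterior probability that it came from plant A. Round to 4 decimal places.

Likelihoods P(X=5 | ·): A: 0.125; B: 0.204035; C: 0.0666412.
Posterior ∝ prior × likelihood. Numerator for A: 0.21·0.125 = 0.02625.
Normalizing constant: 0.21·0.125 + 0.41·0.204035 + 0.38·0.0666412 = 0.135228.
P(A | observation) = 0.02625 / 0.135228 = 0.194117.

0.1941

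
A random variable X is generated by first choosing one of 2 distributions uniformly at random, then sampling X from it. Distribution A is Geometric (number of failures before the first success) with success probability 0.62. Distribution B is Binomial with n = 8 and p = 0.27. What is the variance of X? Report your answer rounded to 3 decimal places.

Per component, A: μ=0.612903, E[X²]=1.3642; B: μ=2.16, E[X²]=6.2424.
E[X] = 0.5·0.612903 + 0.5·2.16 = 1.38645.
E[X²] = 0.5·1.3642 + 0.5·6.2424 = 3.8033.
Var(X) = E[X²] − (E[X])² = 3.8033 − 1.92225 = 1.88105.

1.881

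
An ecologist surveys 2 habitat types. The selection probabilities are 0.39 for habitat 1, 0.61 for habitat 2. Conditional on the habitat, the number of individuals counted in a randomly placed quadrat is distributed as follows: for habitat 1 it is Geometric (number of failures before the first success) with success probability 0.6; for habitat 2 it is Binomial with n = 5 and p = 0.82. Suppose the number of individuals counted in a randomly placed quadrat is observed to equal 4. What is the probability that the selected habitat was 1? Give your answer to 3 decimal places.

0.024

Likelihoods P(X=4 | ·): 1: 0.01536; 2: 0.40691.
Posterior ∝ prior × likelihood. Numerator for 1: 0.39·0.01536 = 0.0059904.
Normalizing constant: 0.39·0.01536 + 0.61·0.40691 = 0.254205.
P(1 | observation) = 0.0059904 / 0.254205 = 0.0235652.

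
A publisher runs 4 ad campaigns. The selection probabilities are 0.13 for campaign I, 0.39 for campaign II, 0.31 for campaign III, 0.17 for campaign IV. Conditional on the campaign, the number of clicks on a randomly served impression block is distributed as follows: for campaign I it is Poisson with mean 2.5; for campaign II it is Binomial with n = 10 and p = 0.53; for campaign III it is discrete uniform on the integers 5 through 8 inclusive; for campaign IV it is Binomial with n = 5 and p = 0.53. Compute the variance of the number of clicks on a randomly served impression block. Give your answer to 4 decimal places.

4.3593

Per component, I: μ=2.5, E[X²]=8.75; II: μ=5.3, E[X²]=30.581; III: μ=6.5, E[X²]=43.5; IV: μ=2.65, E[X²]=8.268.
E[X] = 0.13·2.5 + 0.39·5.3 + 0.31·6.5 + 0.17·2.65 = 4.8575.
E[X²] = 0.13·8.75 + 0.39·30.581 + 0.31·43.5 + 0.17·8.268 = 27.9547.
Var(X) = E[X²] − (E[X])² = 27.9547 − 23.5953 = 4.35934.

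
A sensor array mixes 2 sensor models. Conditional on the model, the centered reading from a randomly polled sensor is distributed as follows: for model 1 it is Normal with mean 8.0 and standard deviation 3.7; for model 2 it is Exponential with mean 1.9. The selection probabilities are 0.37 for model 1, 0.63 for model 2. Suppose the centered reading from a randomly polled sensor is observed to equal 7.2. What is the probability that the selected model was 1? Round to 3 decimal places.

Likelihoods f(7.2 | ·): 1: 0.105331; 2: 0.0118987.
Posterior ∝ prior × likelihood. Numerator for 1: 0.37·0.105331 = 0.0389725.
Normalizing constant: 0.37·0.105331 + 0.63·0.0118987 = 0.0464687.
P(1 | observation) = 0.0389725 / 0.0464687 = 0.838683.

0.839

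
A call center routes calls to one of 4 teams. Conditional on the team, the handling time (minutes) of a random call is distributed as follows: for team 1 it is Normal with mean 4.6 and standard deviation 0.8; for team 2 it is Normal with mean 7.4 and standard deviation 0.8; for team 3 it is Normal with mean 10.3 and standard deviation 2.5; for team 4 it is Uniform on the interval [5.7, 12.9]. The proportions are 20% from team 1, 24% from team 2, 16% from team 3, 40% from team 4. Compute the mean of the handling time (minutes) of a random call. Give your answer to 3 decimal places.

Component means — 1: 4.6; 2: 7.4; 3: 10.3; 4: 9.3.
E[X] = 0.2·4.6 + 0.24·7.4 + 0.16·10.3 + 0.4·9.3 = 8.064.

8.064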